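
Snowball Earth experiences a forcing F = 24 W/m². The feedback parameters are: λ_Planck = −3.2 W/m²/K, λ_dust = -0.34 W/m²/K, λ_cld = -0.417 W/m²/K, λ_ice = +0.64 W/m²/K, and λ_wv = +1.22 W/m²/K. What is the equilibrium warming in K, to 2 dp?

11.44 K

Net feedback parameter λ = (−3.2) + (-0.34) + (-0.417) + (+0.64) + (+1.22) = -2.097 W/m²/K.
ΔT = −F/λ = −24/(-2.097) = 11.44 K.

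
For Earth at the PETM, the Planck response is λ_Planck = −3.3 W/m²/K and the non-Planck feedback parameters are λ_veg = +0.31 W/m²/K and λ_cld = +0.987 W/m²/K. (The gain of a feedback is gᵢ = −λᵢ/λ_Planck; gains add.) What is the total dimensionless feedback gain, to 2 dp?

Convert to gains: g_veg = 0.31/3.3 = 0.09394; g_cld = 0.987/3.3 = 0.2991.
Total gain g = 0.39304.

0.39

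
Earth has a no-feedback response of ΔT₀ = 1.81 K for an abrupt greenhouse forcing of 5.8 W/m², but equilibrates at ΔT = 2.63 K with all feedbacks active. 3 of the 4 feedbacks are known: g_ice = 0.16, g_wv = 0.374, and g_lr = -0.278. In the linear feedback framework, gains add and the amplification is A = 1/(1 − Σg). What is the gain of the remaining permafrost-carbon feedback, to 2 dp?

0.06

Amplification A = ΔT/ΔT₀ = 2.63/1.81 = 1.453.
Total gain g = 1 − 1/A = 1 − 1/1.453 = 0.3118.
Known gains sum to 0.16 + 0.374 − 0.278 = 0.256.
g_pf = 0.3118 − 0.256 = 0.06.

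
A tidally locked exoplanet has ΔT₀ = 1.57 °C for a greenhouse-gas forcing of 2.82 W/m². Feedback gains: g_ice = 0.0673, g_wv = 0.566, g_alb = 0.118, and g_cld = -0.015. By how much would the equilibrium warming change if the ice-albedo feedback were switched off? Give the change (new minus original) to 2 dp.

Original: g = 0.7363, ΔT = 1.57/(1−0.7363) = 5.9537 °C.
Without ice-albedo: g' = 0.669, ΔT' = 1.57/(1−0.669) = 4.7432 °C.
Change = 4.7432 − 5.9537 = -1.21 °C.

-1.21 °C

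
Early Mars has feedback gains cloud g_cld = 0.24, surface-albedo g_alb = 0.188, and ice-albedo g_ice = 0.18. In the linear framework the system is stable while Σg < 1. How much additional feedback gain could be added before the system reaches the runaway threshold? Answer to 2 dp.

Current total gain = 0.24 + 0.188 + 0.18 = 0.608.
Margin to runaway = 1 − 0.608 = 0.39.

0.39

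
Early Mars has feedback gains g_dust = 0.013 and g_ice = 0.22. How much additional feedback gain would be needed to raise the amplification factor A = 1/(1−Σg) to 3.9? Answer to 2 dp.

0.51

Current total gain = 0.233.
Target gain for A = 3.9: g* = 1 − 1/3.9 = 0.7436.
Additional gain needed = 0.7436 − 0.233 = 0.51.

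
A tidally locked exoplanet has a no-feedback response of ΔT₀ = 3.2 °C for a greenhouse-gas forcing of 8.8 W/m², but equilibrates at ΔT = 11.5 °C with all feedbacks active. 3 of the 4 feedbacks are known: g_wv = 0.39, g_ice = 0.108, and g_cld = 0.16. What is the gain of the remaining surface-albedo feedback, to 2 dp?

0.06

Amplification A = ΔT/ΔT₀ = 11.5/3.2 = 3.594.
Total gain g = 1 − 1/A = 1 − 1/3.594 = 0.7218.
Known gains sum to 0.39 + 0.108 + 0.16 = 0.658.
g_alb = 0.7218 − 0.658 = 0.06.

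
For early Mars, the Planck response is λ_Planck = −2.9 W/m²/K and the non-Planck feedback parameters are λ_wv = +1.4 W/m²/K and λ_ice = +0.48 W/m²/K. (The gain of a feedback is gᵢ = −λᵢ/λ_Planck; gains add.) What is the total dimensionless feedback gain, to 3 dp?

Convert to gains: g_wv = 1.4/2.9 = 0.4828; g_ice = 0.48/2.9 = 0.1655.
Total gain g = 0.6483.

0.648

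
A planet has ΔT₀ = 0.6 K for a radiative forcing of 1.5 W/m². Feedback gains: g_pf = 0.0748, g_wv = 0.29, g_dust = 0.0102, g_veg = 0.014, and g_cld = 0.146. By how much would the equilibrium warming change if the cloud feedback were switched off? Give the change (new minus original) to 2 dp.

-0.31 K

Original: g = 0.535, ΔT = 0.6/(1−0.535) = 1.2903 K.
Without cloud: g' = 0.389, ΔT' = 0.6/(1−0.389) = 0.9820 K.
Change = 0.9820 − 1.2903 = -0.31 K.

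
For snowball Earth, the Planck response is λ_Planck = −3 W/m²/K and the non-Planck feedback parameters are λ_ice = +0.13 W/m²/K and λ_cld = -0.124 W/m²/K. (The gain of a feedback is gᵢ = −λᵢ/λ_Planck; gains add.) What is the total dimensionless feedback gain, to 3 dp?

Convert to gains: g_ice = 0.13/3 = 0.04333; g_cld = -0.124/3 = -0.04133.
Total gain g = 0.002.

0.002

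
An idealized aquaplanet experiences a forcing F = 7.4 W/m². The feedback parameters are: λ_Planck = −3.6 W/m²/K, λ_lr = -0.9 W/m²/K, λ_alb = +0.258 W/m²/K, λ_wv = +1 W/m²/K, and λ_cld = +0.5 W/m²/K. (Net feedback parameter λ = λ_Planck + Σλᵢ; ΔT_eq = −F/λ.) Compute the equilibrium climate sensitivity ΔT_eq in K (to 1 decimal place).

2.7 K

Net feedback parameter λ = (−3.6) + (-0.9) + (+0.258) + (+1) + (+0.5) = -2.742 W/m²/K.
ΔT = −F/λ = −7.4/(-2.742) = 2.7 K.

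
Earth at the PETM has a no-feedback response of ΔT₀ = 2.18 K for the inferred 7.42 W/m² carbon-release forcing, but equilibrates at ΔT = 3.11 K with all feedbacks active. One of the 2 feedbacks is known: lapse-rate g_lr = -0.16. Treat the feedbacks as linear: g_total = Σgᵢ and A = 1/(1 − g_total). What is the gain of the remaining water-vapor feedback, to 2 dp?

Amplification A = ΔT/ΔT₀ = 3.11/2.18 = 1.427.
Total gain g = 1 − 1/A = 1 − 1/1.427 = 0.2992.
The known gain is -0.16.
g_wv = 0.2992 + 0.16 = 0.46.

0.46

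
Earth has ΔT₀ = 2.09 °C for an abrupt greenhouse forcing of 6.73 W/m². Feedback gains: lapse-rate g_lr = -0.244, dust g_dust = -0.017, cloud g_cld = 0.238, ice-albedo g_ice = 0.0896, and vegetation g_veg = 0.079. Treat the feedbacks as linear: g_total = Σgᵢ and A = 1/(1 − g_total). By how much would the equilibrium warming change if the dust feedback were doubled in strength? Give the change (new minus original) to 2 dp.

-0.05 °C

Original: g = 0.1456, ΔT = 2.09/(1−0.1456) = 2.4462 °C.
With doubled dust: g' = 0.1286, ΔT' = 2.09/(1−0.1286) = 2.3984 °C.
Change = 2.3984 − 2.4462 = -0.05 °C.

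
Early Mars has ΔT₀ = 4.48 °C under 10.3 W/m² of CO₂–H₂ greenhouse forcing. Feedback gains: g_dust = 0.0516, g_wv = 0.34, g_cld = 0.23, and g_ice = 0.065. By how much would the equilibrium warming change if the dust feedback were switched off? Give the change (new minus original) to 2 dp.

-2.02 °C

Original: g = 0.6866, ΔT = 4.48/(1−0.6866) = 14.2948 °C.
Without dust: g' = 0.635, ΔT' = 4.48/(1−0.635) = 12.2740 °C.
Change = 12.2740 − 14.2948 = -2.02 °C.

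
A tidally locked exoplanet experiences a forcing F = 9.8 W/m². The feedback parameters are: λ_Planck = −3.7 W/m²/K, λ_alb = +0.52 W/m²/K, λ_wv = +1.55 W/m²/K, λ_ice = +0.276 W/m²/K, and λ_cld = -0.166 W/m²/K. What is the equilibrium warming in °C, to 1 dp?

6.4 °C

Net feedback parameter λ = (−3.7) + (+0.52) + (+1.55) + (+0.276) + (-0.166) = -1.52 W/m²/K.
ΔT = −F/λ = −9.8/(-1.52) = 6.4 °C.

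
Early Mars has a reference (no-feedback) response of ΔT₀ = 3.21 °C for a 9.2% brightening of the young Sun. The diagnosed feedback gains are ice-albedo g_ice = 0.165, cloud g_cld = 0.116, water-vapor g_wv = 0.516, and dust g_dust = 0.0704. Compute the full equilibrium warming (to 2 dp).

24.21 °C

Total gain g = 0.165 + 0.116 + 0.516 + 0.0704 = 0.8674.
Amplification A = 1/(1 − 0.8674) = 7.541.
ΔT = 3.21 × 7.541 = 24.21 °C.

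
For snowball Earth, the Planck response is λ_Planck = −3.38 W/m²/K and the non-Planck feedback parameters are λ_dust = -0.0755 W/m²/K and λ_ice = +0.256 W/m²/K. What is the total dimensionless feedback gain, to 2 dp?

Convert to gains: g_dust = -0.0755/3.38 = -0.02234; g_ice = 0.256/3.38 = 0.07574.
Total gain g = 0.0534.

0.05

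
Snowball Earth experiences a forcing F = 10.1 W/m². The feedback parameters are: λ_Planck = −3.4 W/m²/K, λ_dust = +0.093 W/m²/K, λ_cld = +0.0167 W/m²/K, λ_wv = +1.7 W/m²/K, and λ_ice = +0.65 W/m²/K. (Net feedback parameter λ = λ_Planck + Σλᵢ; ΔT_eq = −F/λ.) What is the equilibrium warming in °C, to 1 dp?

Net feedback parameter λ = (−3.4) + (+0.093) + (+0.0167) + (+1.7) + (+0.65) = -0.9403 W/m²/K.
ΔT = −F/λ = −10.1/(-0.9403) = 10.7 °C.

10.7 °C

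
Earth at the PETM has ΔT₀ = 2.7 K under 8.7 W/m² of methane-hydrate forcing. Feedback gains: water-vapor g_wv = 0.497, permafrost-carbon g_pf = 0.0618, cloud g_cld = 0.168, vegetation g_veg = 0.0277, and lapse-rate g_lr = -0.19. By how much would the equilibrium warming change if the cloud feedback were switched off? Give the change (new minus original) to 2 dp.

-1.73 K

Original: g = 0.5645, ΔT = 2.7/(1−0.5645) = 6.1998 K.
Without cloud: g' = 0.3965, ΔT' = 2.7/(1−0.3965) = 4.4739 K.
Change = 4.4739 − 6.1998 = -1.73 K.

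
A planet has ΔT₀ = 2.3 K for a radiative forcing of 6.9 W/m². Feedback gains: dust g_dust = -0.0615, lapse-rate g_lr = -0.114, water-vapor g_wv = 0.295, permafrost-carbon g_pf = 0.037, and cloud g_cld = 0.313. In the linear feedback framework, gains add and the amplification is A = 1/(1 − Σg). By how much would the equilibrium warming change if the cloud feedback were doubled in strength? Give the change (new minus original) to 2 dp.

6.24 K

Original: g = 0.4695, ΔT = 2.3/(1−0.4695) = 4.3355 K.
With doubled cloud: g' = 0.7825, ΔT' = 2.3/(1−0.7825) = 10.5747 K.
Change = 10.5747 − 4.3355 = 6.24 K.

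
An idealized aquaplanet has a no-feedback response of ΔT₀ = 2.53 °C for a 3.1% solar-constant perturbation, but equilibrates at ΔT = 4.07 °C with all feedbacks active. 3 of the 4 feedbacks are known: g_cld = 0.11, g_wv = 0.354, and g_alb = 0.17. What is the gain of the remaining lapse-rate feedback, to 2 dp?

Amplification A = ΔT/ΔT₀ = 4.07/2.53 = 1.609.
Total gain g = 1 − 1/A = 1 − 1/1.609 = 0.3785.
Known gains sum to 0.11 + 0.354 + 0.17 = 0.634.
g_lr = 0.3785 − 0.634 = -0.26.

-0.26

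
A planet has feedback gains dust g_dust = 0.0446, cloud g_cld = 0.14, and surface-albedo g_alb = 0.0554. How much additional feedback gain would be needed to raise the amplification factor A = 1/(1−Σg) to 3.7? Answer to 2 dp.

Current total gain = 0.24.
Target gain for A = 3.7: g* = 1 − 1/3.7 = 0.7297.
Additional gain needed = 0.7297 − 0.24 = 0.49.

0.49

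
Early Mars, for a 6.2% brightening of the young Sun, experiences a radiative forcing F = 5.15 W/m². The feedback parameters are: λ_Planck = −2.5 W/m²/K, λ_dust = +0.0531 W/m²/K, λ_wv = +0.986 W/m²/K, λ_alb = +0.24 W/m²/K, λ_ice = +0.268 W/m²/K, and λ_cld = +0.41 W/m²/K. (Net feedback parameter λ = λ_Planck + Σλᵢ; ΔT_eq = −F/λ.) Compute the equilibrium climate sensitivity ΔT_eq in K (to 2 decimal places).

9.49 K

Net feedback parameter λ = (−2.5) + (+0.0531) + (+0.986) + (+0.24) + (+0.268) + (+0.41) = -0.5429 W/m²/K.
ΔT = −F/λ = −5.15/(-0.5429) = 9.49 K.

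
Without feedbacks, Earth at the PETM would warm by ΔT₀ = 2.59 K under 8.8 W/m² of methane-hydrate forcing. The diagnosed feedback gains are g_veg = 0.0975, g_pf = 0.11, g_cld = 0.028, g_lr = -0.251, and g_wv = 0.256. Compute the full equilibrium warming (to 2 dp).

3.41 K

Total gain g = 0.0975 + 0.11 + 0.028 − 0.251 + 0.256 = 0.2405.
Amplification A = 1/(1 − 0.2405) = 1.317.
ΔT = 2.59 × 1.317 = 3.41 K.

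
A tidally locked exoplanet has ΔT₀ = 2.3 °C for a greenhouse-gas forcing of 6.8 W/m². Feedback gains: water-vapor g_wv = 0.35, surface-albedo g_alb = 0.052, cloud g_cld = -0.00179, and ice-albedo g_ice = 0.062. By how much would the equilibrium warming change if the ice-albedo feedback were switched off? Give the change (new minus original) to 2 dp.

Original: g = 0.46221, ΔT = 2.3/(1−0.46221) = 4.2768 °C.
Without ice-albedo: g' = 0.40021, ΔT' = 2.3/(1−0.40021) = 3.8347 °C.
Change = 3.8347 − 4.2768 = -0.44 °C.

-0.44 °C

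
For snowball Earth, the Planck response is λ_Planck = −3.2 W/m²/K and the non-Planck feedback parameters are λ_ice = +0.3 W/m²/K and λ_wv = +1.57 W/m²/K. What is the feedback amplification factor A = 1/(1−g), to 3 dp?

2.406

Convert to gains: g_ice = 0.3/3.2 = 0.09375; g_wv = 1.57/3.2 = 0.4906.
Total gain g = 0.58435.
A = 1/(1 − 0.58435) = 2.406.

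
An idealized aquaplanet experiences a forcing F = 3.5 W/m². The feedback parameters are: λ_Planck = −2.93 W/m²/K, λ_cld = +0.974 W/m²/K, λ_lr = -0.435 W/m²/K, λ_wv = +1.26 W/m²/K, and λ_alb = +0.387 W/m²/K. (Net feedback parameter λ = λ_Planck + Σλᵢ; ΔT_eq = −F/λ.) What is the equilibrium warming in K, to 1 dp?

Net feedback parameter λ = (−2.93) + (+0.974) + (-0.435) + (+1.26) + (+0.387) = -0.744 W/m²/K.
ΔT = −F/λ = −3.5/(-0.744) = 4.7 K.

4.7 K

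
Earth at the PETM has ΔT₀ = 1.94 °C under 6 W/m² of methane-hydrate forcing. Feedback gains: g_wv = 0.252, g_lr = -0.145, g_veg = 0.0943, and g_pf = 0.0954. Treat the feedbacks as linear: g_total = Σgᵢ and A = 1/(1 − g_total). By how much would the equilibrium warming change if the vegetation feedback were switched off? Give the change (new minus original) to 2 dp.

Original: g = 0.2967, ΔT = 1.94/(1−0.2967) = 2.7584 °C.
Without vegetation: g' = 0.2024, ΔT' = 1.94/(1−0.2024) = 2.4323 °C.
Change = 2.4323 − 2.7584 = -0.33 °C.

-0.33 °C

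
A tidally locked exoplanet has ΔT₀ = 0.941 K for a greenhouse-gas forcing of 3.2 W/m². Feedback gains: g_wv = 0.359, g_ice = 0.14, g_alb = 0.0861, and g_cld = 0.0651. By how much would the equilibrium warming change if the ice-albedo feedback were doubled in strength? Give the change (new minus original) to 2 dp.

1.80 K

Original: g = 0.6502, ΔT = 0.941/(1−0.6502) = 2.6901 K.
With doubled ice-albedo: g' = 0.7902, ΔT' = 0.941/(1−0.7902) = 4.4852 K.
Change = 4.4852 − 2.6901 = 1.80 K.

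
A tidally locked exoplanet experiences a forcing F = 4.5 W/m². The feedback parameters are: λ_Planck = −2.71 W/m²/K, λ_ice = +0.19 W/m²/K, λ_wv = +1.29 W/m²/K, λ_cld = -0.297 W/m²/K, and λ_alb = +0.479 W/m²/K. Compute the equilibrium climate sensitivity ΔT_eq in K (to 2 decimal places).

Net feedback parameter λ = (−2.71) + (+0.19) + (+1.29) + (-0.297) + (+0.479) = -1.048 W/m²/K.
ΔT = −F/λ = −4.5/(-1.048) = 4.29 K.

4.29 K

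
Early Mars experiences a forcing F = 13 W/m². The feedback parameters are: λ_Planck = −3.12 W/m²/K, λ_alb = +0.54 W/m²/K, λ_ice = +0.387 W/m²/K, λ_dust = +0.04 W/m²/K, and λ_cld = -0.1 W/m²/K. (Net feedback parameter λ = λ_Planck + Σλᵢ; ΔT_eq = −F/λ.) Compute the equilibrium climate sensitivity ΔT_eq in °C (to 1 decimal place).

5.8 °C

Net feedback parameter λ = (−3.12) + (+0.54) + (+0.387) + (+0.04) + (-0.1) = -2.253 W/m²/K.
ΔT = −F/λ = −13/(-2.253) = 5.8 °C.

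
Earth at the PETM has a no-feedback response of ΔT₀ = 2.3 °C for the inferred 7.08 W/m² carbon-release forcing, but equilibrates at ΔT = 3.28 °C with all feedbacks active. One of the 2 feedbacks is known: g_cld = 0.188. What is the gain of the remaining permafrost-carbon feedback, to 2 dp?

Amplification A = ΔT/ΔT₀ = 3.28/2.3 = 1.426.
Total gain g = 1 − 1/A = 1 − 1/1.426 = 0.2987.
The known gain is 0.188.
g_pf = 0.2987 − 0.188 = 0.11.

0.11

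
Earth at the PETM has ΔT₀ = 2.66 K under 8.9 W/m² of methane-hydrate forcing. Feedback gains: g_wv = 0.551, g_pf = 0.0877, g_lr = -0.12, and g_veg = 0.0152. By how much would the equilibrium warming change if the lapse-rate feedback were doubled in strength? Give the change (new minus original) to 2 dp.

Original: g = 0.5339, ΔT = 2.66/(1−0.5339) = 5.7069 K.
With doubled lapse-rate: g' = 0.4139, ΔT' = 2.66/(1−0.4139) = 4.5385 K.
Change = 4.5385 − 5.7069 = -1.17 K.

-1.17 K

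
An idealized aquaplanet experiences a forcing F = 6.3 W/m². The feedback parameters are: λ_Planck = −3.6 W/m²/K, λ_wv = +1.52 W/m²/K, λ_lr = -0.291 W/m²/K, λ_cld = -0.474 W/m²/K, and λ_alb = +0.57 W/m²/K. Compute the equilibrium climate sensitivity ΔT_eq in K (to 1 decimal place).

2.8 K

Net feedback parameter λ = (−3.6) + (+1.52) + (-0.291) + (-0.474) + (+0.57) = -2.275 W/m²/K.
ΔT = −F/λ = −6.3/(-2.275) = 2.8 K.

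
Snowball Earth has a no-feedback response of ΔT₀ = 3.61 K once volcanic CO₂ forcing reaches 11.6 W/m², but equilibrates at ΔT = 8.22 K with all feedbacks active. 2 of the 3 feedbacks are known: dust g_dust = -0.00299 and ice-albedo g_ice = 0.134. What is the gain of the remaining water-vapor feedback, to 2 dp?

0.43

Amplification A = ΔT/ΔT₀ = 8.22/3.61 = 2.277.
Total gain g = 1 − 1/A = 1 − 1/2.277 = 0.5608.
Known gains sum to -0.00299 + 0.134 = 0.13101.
g_wv = 0.5608 − 0.13101 = 0.43.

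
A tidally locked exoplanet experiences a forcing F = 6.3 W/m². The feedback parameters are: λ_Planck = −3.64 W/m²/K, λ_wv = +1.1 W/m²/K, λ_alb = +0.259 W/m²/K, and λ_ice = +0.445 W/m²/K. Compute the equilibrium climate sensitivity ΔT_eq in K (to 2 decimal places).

Net feedback parameter λ = (−3.64) + (+1.1) + (+0.259) + (+0.445) = -1.836 W/m²/K.
ΔT = −F/λ = −6.3/(-1.836) = 3.43 K.

3.43 K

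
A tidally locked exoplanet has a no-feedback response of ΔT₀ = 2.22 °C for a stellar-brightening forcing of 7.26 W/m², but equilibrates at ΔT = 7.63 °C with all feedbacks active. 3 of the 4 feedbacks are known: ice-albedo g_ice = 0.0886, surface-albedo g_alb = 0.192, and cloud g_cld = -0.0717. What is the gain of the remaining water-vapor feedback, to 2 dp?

0.50

Amplification A = ΔT/ΔT₀ = 7.63/2.22 = 3.437.
Total gain g = 1 − 1/A = 1 − 1/3.437 = 0.709.
Known gains sum to 0.0886 + 0.192 − 0.0717 = 0.2089.
g_wv = 0.709 − 0.2089 = 0.50.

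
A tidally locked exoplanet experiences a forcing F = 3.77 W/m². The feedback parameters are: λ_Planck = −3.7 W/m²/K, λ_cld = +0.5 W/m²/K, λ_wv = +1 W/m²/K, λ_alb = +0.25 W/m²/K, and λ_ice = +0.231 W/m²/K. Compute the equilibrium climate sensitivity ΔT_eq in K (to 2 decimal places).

Net feedback parameter λ = (−3.7) + (+0.5) + (+1) + (+0.25) + (+0.231) = -1.719 W/m²/K.
ΔT = −F/λ = −3.77/(-1.719) = 2.19 K.

2.19 K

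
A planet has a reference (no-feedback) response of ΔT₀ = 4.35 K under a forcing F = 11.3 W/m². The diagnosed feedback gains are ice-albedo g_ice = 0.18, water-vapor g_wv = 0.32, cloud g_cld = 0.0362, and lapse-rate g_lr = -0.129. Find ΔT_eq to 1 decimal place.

7.3 K

Total gain g = 0.18 + 0.32 + 0.0362 − 0.129 = 0.4072.
Amplification A = 1/(1 − 0.4072) = 1.687.
ΔT = 4.35 × 1.687 = 7.3 K.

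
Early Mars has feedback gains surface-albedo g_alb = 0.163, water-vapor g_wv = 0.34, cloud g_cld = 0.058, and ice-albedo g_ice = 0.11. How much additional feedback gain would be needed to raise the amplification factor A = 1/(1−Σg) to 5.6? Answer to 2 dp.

Current total gain = 0.671.
Target gain for A = 5.6: g* = 1 − 1/5.6 = 0.8214.
Additional gain needed = 0.8214 − 0.671 = 0.15.

0.15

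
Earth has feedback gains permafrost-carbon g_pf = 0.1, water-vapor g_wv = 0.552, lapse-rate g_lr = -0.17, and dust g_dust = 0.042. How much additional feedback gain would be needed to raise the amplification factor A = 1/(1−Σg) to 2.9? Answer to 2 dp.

0.13

Current total gain = 0.524.
Target gain for A = 2.9: g* = 1 − 1/2.9 = 0.6552.
Additional gain needed = 0.6552 − 0.524 = 0.13.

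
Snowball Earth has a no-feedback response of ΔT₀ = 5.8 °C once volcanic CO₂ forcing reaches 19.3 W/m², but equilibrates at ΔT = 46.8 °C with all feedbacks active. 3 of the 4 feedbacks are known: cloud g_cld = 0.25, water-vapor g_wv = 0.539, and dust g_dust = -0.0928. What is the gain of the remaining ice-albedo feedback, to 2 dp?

Amplification A = ΔT/ΔT₀ = 46.8/5.8 = 8.069.
Total gain g = 1 − 1/A = 1 − 1/8.069 = 0.8761.
Known gains sum to 0.25 + 0.539 − 0.0928 = 0.6962.
g_ice = 0.8761 − 0.6962 = 0.18.

0.18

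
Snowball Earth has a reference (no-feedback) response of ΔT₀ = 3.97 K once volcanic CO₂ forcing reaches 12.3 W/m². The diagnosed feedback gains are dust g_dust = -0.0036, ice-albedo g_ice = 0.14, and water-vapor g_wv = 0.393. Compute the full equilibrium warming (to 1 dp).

8.4 K

Total gain g = -0.0036 + 0.14 + 0.393 = 0.5294.
Amplification A = 1/(1 − 0.5294) = 2.125.
ΔT = 3.97 × 2.125 = 8.4 K.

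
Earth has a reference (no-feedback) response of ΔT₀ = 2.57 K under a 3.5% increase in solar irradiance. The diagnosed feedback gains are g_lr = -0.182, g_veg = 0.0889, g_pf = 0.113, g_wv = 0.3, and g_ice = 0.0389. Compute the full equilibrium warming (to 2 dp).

4.01 K

Total gain g = -0.182 + 0.0889 + 0.113 + 0.3 + 0.0389 = 0.3588.
Amplification A = 1/(1 − 0.3588) = 1.56.
ΔT = 2.57 × 1.56 = 4.01 K.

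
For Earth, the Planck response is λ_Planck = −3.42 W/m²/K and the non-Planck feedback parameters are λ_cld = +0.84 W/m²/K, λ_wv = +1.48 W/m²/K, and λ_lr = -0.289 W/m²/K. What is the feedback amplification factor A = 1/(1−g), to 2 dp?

Convert to gains: g_cld = 0.84/3.42 = 0.2456; g_wv = 1.48/3.42 = 0.4327; g_lr = -0.289/3.42 = -0.0845.
Total gain g = 0.5938.
A = 1/(1 − 0.5938) = 2.46.

2.46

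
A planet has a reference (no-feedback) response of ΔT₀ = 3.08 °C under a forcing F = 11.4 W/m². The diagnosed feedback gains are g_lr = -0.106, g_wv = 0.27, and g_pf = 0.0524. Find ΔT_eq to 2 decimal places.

Total gain g = -0.106 + 0.27 + 0.0524 = 0.2164.
Amplification A = 1/(1 − 0.2164) = 1.276.
ΔT = 3.08 × 1.276 = 3.93 °C.

3.93 °C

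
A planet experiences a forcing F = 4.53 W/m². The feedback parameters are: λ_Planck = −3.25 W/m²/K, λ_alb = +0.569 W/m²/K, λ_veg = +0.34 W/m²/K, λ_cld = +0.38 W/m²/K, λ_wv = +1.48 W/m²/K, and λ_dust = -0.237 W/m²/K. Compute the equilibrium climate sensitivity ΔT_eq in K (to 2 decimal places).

6.31 K

Net feedback parameter λ = (−3.25) + (+0.569) + (+0.34) + (+0.38) + (+1.48) + (-0.237) = -0.718 W/m²/K.
ΔT = −F/λ = −4.53/(-0.718) = 6.31 K.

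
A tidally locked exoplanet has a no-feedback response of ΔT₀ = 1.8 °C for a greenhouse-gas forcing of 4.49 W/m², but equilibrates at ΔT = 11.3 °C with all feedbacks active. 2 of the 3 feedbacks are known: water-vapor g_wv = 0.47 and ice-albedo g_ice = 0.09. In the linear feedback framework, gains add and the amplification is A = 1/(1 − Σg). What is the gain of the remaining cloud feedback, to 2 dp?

Amplification A = ΔT/ΔT₀ = 11.3/1.8 = 6.278.
Total gain g = 1 − 1/A = 1 − 1/6.278 = 0.8407.
Known gains sum to 0.47 + 0.09 = 0.56.
g_cld = 0.8407 − 0.56 = 0.28.

0.28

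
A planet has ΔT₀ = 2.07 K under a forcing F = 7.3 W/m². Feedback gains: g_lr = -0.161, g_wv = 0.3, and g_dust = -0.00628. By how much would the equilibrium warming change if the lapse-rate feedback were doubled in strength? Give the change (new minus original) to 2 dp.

Original: g = 0.13272, ΔT = 2.07/(1−0.13272) = 2.3868 K.
With doubled lapse-rate: g' = -0.02828, ΔT' = 2.07/(1+0.02828) = 2.0131 K.
Change = 2.0131 − 2.3868 = -0.37 K.

-0.37 K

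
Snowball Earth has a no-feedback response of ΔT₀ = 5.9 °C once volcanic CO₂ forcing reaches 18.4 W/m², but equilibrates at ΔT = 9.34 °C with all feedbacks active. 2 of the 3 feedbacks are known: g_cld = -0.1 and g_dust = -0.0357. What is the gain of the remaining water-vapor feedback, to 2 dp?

0.50

Amplification A = ΔT/ΔT₀ = 9.34/5.9 = 1.583.
Total gain g = 1 − 1/A = 1 − 1/1.583 = 0.3683.
Known gains sum to -0.1 − 0.0357 = -0.1357.
g_wv = 0.3683 + 0.1357 = 0.50.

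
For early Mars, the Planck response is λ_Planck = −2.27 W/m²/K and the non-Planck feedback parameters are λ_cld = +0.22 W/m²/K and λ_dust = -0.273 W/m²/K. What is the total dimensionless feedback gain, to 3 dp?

Convert to gains: g_cld = 0.22/2.27 = 0.09692; g_dust = -0.273/2.27 = -0.1203.
Total gain g = -0.02338.

-0.023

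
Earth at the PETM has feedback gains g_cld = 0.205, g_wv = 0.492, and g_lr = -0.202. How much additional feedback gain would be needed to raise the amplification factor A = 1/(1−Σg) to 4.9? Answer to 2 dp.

Current total gain = 0.495.
Target gain for A = 4.9: g* = 1 − 1/4.9 = 0.7959.
Additional gain needed = 0.7959 − 0.495 = 0.30.

0.30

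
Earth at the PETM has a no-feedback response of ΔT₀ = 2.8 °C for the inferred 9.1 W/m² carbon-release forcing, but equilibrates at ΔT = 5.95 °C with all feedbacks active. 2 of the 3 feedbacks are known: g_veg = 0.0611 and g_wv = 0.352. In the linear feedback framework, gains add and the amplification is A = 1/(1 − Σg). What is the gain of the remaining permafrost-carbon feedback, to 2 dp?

Amplification A = ΔT/ΔT₀ = 5.95/2.8 = 2.125.
Total gain g = 1 − 1/A = 1 − 1/2.125 = 0.5294.
Known gains sum to 0.0611 + 0.352 = 0.4131.
g_pf = 0.5294 − 0.4131 = 0.12.

0.12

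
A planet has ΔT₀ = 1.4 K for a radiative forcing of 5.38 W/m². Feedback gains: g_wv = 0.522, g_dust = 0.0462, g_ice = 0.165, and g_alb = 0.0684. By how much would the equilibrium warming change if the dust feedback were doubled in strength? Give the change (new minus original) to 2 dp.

2.14 K

Original: g = 0.8016, ΔT = 1.4/(1−0.8016) = 7.0565 K.
With doubled dust: g' = 0.8478, ΔT' = 1.4/(1−0.8478) = 9.1984 K.
Change = 9.1984 − 7.0565 = 2.14 K.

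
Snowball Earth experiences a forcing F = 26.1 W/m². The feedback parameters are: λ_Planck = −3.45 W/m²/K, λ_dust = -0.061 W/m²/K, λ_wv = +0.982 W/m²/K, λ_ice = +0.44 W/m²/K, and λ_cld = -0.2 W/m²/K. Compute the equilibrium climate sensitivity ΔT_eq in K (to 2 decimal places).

Net feedback parameter λ = (−3.45) + (-0.061) + (+0.982) + (+0.44) + (-0.2) = -2.289 W/m²/K.
ΔT = −F/λ = −26.1/(-2.289) = 11.40 K.

11.40 K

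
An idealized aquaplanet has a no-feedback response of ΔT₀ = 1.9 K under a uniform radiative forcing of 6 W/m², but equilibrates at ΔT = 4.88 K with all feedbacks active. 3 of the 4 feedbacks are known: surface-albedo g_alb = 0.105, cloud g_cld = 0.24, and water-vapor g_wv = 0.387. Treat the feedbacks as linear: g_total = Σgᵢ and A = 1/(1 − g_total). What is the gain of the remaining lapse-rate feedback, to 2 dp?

-0.12

Amplification A = ΔT/ΔT₀ = 4.88/1.9 = 2.568.
Total gain g = 1 − 1/A = 1 − 1/2.568 = 0.6106.
Known gains sum to 0.105 + 0.24 + 0.387 = 0.732.
g_lr = 0.6106 − 0.732 = -0.12.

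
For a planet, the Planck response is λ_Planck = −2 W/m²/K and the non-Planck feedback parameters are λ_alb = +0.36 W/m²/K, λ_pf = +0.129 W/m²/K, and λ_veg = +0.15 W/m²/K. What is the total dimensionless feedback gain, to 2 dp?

0.32

Convert to gains: g_alb = 0.36/2 = 0.18; g_pf = 0.129/2 = 0.0645; g_veg = 0.15/2 = 0.075.
Total gain g = 0.3195.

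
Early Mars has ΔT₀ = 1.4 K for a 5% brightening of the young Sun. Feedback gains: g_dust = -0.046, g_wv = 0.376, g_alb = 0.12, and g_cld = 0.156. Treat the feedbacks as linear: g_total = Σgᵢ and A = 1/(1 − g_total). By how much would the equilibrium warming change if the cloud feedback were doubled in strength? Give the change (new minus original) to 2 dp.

Original: g = 0.606, ΔT = 1.4/(1−0.606) = 3.5533 K.
With doubled cloud: g' = 0.762, ΔT' = 1.4/(1−0.762) = 5.8824 K.
Change = 5.8824 − 3.5533 = 2.33 K.

2.33 K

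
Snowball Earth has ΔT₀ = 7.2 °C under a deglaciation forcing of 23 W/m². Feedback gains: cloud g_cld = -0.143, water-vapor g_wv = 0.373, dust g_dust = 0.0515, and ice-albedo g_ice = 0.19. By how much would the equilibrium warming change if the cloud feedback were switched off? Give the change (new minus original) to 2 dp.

Original: g = 0.4715, ΔT = 7.2/(1−0.4715) = 13.6235 °C.
Without cloud: g' = 0.6145, ΔT' = 7.2/(1−0.6145) = 18.6770 °C.
Change = 18.6770 − 13.6235 = 5.05 °C.

5.05 °C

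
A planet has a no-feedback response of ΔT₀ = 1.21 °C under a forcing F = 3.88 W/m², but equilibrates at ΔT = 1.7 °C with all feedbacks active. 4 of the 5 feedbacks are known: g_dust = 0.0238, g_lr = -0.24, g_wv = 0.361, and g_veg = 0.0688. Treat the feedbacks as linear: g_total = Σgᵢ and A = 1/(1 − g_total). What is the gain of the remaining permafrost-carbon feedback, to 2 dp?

Amplification A = ΔT/ΔT₀ = 1.7/1.21 = 1.405.
Total gain g = 1 − 1/A = 1 − 1/1.405 = 0.2883.
Known gains sum to 0.0238 − 0.24 + 0.361 + 0.0688 = 0.2136.
g_pf = 0.2883 − 0.2136 = 0.07.

0.07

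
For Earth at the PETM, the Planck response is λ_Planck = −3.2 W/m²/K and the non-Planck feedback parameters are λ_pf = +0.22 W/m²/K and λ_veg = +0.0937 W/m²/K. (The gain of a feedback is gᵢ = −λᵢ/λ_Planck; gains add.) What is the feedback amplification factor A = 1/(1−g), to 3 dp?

Convert to gains: g_pf = 0.22/3.2 = 0.06875; g_veg = 0.0937/3.2 = 0.02928.
Total gain g = 0.09803.
A = 1/(1 − 0.09803) = 1.109.

1.109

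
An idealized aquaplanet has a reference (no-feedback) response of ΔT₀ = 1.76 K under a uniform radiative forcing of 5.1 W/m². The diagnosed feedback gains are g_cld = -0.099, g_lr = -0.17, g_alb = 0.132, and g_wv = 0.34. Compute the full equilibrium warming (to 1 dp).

2.2 K

Total gain g = -0.099 − 0.17 + 0.132 + 0.34 = 0.203.
Amplification A = 1/(1 − 0.203) = 1.255.
ΔT = 1.76 × 1.255 = 2.2 K.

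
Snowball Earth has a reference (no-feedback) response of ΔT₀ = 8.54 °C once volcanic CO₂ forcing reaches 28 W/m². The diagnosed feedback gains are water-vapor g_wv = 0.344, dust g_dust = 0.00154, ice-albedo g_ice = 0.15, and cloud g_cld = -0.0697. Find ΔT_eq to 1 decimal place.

Total gain g = 0.344 + 0.00154 + 0.15 − 0.0697 = 0.42584.
Amplification A = 1/(1 − 0.42584) = 1.742.
ΔT = 8.54 × 1.742 = 14.9 °C.

14.9 °C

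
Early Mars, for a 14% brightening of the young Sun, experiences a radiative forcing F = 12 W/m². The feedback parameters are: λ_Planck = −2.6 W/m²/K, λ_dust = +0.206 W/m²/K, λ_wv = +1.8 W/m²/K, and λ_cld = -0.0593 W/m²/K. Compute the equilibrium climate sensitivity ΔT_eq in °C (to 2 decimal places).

18.37 °C

Net feedback parameter λ = (−2.6) + (+0.206) + (+1.8) + (-0.0593) = -0.6533 W/m²/K.
ΔT = −F/λ = −12/(-0.6533) = 18.37 °C.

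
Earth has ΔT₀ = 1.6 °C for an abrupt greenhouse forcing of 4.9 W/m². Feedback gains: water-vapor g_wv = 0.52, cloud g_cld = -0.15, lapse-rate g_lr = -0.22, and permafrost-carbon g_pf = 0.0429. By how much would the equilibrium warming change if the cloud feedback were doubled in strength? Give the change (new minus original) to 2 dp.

Original: g = 0.1929, ΔT = 1.6/(1−0.1929) = 1.9824 °C.
With doubled cloud: g' = 0.0429, ΔT' = 1.6/(1−0.0429) = 1.6717 °C.
Change = 1.6717 − 1.9824 = -0.31 °C.

-0.31 °C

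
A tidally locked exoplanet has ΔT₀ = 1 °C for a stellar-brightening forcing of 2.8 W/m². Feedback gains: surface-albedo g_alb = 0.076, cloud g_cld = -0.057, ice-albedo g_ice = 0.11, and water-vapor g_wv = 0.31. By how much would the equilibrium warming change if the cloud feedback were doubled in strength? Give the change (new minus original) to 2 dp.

Original: g = 0.439, ΔT = 1/(1−0.439) = 1.7825 °C.
With doubled cloud: g' = 0.382, ΔT' = 1/(1−0.382) = 1.6181 °C.
Change = 1.6181 − 1.7825 = -0.16 °C.

-0.16 °C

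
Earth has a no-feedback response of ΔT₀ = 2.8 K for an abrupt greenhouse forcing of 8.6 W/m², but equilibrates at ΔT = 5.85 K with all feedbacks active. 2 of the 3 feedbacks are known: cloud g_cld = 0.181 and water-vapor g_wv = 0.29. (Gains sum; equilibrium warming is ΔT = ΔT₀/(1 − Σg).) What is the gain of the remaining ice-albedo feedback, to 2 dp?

0.05

Amplification A = ΔT/ΔT₀ = 5.85/2.8 = 2.089.
Total gain g = 1 − 1/A = 1 − 1/2.089 = 0.5213.
Known gains sum to 0.181 + 0.29 = 0.471.
g_ice = 0.5213 − 0.471 = 0.05.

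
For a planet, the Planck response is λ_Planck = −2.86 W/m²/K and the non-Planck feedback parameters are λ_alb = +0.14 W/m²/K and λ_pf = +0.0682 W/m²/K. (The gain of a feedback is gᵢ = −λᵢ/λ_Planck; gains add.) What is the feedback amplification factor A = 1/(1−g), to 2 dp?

Convert to gains: g_alb = 0.14/2.86 = 0.04895; g_pf = 0.0682/2.86 = 0.02385.
Total gain g = 0.0728.
A = 1/(1 − 0.0728) = 1.08.

1.08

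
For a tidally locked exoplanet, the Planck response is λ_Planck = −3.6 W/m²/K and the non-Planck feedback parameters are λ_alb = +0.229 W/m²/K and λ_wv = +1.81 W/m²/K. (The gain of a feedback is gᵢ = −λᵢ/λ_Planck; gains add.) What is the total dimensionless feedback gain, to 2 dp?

0.57

Convert to gains: g_alb = 0.229/3.6 = 0.06361; g_wv = 1.81/3.6 = 0.5028.
Total gain g = 0.56641.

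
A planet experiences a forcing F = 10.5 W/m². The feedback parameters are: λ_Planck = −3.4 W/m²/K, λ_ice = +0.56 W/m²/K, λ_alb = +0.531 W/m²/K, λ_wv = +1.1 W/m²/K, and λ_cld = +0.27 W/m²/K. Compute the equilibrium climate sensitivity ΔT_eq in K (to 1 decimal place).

Net feedback parameter λ = (−3.4) + (+0.56) + (+0.531) + (+1.1) + (+0.27) = -0.939 W/m²/K.
ΔT = −F/λ = −10.5/(-0.939) = 11.2 K.

11.2 K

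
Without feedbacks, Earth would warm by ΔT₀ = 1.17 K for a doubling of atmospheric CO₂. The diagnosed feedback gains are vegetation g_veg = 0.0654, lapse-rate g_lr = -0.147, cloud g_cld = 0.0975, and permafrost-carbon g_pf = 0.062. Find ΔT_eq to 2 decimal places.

1.27 K

Total gain g = 0.0654 − 0.147 + 0.0975 + 0.062 = 0.0779.
Amplification A = 1/(1 − 0.0779) = 1.084.
ΔT = 1.17 × 1.084 = 1.27 K.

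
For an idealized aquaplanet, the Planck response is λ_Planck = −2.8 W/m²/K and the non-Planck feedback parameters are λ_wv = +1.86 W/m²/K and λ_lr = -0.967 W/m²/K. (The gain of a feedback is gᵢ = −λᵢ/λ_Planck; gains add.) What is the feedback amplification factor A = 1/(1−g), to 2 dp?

Convert to gains: g_wv = 1.86/2.8 = 0.6643; g_lr = -0.967/2.8 = -0.3454.
Total gain g = 0.3189.
A = 1/(1 − 0.3189) = 1.47.

1.47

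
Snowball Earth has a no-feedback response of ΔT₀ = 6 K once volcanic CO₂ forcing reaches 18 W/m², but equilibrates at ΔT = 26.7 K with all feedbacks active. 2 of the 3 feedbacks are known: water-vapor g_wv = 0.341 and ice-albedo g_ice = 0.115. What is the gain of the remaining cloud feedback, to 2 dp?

Amplification A = ΔT/ΔT₀ = 26.7/6 = 4.45.
Total gain g = 1 − 1/A = 1 − 1/4.45 = 0.7753.
Known gains sum to 0.341 + 0.115 = 0.456.
g_cld = 0.7753 − 0.456 = 0.32.

0.32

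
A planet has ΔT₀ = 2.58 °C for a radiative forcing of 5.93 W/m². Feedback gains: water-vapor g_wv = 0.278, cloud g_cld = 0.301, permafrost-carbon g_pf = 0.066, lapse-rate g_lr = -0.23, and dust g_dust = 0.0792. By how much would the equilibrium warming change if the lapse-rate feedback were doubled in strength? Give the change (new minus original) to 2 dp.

-1.59 °C

Original: g = 0.4942, ΔT = 2.58/(1−0.4942) = 5.1008 °C.
With doubled lapse-rate: g' = 0.2642, ΔT' = 2.58/(1−0.2642) = 3.5064 °C.
Change = 3.5064 − 5.1008 = -1.59 °C.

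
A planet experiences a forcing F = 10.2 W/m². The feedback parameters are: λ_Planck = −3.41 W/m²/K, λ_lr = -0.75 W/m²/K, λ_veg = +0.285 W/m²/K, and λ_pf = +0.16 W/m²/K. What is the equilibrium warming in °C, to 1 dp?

Net feedback parameter λ = (−3.41) + (-0.75) + (+0.285) + (+0.16) = -3.715 W/m²/K.
ΔT = −F/λ = −10.2/(-3.715) = 2.7 °C.

2.7 °C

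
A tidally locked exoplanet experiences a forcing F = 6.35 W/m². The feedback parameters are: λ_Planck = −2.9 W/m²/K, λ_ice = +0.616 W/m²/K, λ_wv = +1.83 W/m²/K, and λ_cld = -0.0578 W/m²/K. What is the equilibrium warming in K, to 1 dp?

12.4 K

Net feedback parameter λ = (−2.9) + (+0.616) + (+1.83) + (-0.0578) = -0.5118 W/m²/K.
ΔT = −F/λ = −6.35/(-0.5118) = 12.4 K.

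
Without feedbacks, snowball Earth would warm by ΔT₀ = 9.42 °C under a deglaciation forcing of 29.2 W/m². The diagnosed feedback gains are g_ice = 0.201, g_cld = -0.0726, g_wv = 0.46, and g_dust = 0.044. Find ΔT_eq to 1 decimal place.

25.6 °C

Total gain g = 0.201 − 0.0726 + 0.46 + 0.044 = 0.6324.
Amplification A = 1/(1 − 0.6324) = 2.72.
ΔT = 9.42 × 2.72 = 25.6 °C.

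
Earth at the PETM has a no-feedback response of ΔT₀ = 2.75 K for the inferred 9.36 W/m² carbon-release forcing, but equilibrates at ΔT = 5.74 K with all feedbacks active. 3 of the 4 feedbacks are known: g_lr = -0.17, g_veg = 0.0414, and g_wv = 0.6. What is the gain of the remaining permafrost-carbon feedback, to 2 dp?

Amplification A = ΔT/ΔT₀ = 5.74/2.75 = 2.087.
Total gain g = 1 − 1/A = 1 − 1/2.087 = 0.5208.
Known gains sum to -0.17 + 0.0414 + 0.6 = 0.4714.
g_pf = 0.5208 − 0.4714 = 0.05.

0.05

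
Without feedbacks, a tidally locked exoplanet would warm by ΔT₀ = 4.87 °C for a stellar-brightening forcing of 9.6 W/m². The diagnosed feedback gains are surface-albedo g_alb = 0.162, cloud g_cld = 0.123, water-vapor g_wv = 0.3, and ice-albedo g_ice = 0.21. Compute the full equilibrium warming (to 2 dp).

Total gain g = 0.162 + 0.123 + 0.3 + 0.21 = 0.795.
Amplification A = 1/(1 − 0.795) = 4.878.
ΔT = 4.87 × 4.878 = 23.76 °C.

23.76 °C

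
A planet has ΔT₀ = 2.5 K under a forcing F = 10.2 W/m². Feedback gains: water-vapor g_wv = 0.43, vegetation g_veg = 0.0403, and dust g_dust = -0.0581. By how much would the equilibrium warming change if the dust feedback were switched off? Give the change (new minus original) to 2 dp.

0.47 K

Original: g = 0.4122, ΔT = 2.5/(1−0.4122) = 4.2531 K.
Without dust: g' = 0.4703, ΔT' = 2.5/(1−0.4703) = 4.7197 K.
Change = 4.7197 − 4.2531 = 0.47 K.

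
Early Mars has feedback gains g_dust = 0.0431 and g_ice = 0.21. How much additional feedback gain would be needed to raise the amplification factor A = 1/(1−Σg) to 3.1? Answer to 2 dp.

Current total gain = 0.2531.
Target gain for A = 3.1: g* = 1 − 1/3.1 = 0.6774.
Additional gain needed = 0.6774 − 0.2531 = 0.42.

0.42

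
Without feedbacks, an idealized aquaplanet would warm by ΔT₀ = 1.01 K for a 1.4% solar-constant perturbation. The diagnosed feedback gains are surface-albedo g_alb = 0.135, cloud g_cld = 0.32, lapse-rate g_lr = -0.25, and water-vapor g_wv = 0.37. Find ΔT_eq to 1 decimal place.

Total gain g = 0.135 + 0.32 − 0.25 + 0.37 = 0.575.
Amplification A = 1/(1 − 0.575) = 2.353.
ΔT = 1.01 × 2.353 = 2.4 K.

2.4 K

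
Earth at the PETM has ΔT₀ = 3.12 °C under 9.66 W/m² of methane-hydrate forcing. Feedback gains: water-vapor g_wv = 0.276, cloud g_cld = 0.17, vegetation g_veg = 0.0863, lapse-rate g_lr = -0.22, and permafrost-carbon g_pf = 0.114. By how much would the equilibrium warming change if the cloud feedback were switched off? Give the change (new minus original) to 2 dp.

Original: g = 0.4263, ΔT = 3.12/(1−0.4263) = 5.4384 °C.
Without cloud: g' = 0.2563, ΔT' = 3.12/(1−0.2563) = 4.1952 °C.
Change = 4.1952 − 5.4384 = -1.24 °C.

-1.24 °C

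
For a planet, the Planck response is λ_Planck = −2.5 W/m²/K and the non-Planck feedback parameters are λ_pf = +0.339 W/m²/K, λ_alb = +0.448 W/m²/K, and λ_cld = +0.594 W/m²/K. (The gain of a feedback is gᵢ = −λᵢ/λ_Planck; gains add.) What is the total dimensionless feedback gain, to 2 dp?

Convert to gains: g_pf = 0.339/2.5 = 0.1356; g_alb = 0.448/2.5 = 0.1792; g_cld = 0.594/2.5 = 0.2376.
Total gain g = 0.5524.

0.55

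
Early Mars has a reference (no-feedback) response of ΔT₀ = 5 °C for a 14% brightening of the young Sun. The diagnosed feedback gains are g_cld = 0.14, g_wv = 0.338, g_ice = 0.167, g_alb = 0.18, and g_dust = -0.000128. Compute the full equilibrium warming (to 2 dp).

Total gain g = 0.14 + 0.338 + 0.167 + 0.18 − 0.000128 = 0.824872.
Amplification A = 1/(1 − 0.824872) = 5.71.
ΔT = 5 × 5.71 = 28.55 °C.

28.55 °C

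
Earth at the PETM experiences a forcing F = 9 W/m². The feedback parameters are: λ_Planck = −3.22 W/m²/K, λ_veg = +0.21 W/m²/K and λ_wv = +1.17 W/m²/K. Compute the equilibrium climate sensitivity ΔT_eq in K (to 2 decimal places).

4.89 K

Net feedback parameter λ = (−3.22) + (+0.21) + (+1.17) = -1.84 W/m²/K.
ΔT = −F/λ = −9/(-1.84) = 4.89 K.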